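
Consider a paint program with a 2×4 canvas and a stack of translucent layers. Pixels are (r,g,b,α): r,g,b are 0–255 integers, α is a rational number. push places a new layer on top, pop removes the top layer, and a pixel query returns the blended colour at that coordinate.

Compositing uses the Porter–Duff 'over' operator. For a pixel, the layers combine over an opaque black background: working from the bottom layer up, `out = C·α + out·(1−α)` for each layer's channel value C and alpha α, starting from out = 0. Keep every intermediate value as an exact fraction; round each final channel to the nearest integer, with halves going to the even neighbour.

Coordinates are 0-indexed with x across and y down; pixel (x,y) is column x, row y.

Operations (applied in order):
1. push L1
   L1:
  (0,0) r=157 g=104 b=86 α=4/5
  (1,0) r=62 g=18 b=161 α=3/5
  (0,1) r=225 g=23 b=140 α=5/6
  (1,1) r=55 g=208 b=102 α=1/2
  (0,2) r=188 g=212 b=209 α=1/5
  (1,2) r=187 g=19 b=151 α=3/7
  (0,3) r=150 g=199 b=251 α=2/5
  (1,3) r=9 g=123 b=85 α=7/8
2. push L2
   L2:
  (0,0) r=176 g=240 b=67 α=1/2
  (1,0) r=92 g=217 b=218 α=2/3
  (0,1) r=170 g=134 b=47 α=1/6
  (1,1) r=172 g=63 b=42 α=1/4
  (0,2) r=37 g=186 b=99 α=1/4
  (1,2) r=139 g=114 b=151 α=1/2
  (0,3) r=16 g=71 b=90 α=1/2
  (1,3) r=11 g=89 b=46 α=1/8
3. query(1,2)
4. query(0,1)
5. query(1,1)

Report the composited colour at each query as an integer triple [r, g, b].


at x=1,y=2 over L1,L2:
+L1 (α=3/7) → [561/7, 57/7, 453/7]
+L2 (α=1/2) → [767/7, 855/14, 755/7]
= [110, 61, 108]

at x=0,y=1 over L1,L2:
L1 α=5/6: [375/2, 115/6, 350/3]
L2 α=1/6: [2215/12, 1379/36, 1891/18]
→ [185, 38, 105]

at x=1,y=1 over L1,L2:
+L1 (α=1/2) → [55/2, 104, 51]
+L2 (α=1/4) → [509/8, 375/4, 195/4]
→ [64, 94, 49]


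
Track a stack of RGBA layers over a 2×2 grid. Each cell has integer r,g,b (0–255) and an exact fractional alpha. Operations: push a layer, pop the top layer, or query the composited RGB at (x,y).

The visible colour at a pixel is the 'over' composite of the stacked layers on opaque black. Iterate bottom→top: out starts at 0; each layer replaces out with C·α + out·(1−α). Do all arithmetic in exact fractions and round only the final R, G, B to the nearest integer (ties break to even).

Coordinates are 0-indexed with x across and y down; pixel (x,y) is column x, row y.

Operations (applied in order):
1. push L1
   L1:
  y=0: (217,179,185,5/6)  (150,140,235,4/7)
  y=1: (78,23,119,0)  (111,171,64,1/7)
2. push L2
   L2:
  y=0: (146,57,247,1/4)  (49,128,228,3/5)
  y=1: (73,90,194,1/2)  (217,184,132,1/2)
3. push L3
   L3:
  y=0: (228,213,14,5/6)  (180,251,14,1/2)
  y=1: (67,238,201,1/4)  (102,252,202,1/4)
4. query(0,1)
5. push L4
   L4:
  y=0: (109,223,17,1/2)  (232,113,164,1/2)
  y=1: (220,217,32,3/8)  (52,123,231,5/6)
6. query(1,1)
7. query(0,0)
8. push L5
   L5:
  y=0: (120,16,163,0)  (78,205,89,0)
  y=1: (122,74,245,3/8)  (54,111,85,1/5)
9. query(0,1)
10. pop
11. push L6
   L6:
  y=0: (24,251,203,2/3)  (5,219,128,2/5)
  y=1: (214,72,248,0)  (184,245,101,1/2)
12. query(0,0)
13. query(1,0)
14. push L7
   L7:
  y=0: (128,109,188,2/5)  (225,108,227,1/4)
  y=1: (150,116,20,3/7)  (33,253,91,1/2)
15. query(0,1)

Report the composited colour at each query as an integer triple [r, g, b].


at x=0,y=1 over L1,L2,L3:
L1 α=0: [0, 0, 0]
L2 α=1/2: [73/2, 45, 97]
L3 α=1/4: [353/8, 373/4, 123]
→ [44, 93, 123]

at x=1,y=1 over L1,L2,L3,L4:
+L1 (α=1/7) → [111/7, 171/7, 64/7]
+L2 (α=1/2) → [815/7, 1459/14, 494/7]
+L3 (α=1/4) → [3159/28, 7905/56, 724/7]
+L4 (α=5/6) → [10439/168, 14115/112, 8809/42]
rounded: [62, 126, 210]

at x=0,y=0 over L1,L2,L3,L4:
after L1 α=5/6: [1085/6, 895/6, 925/6]
after L2 α=1/4: [1377/8, 1009/8, 1419/8]
after L3 α=5/6: [3499/16, 9529/48, 1979/48]
after L4 α=1/2: [5243/32, 20233/96, 2795/96]
rounded: [164, 211, 29]

(0,1) stack=L1,L2,L3,L4,L5; from [0,0,0]:
L1 α=0: [0, 0, 0]
L2 α=1/2: [73/2, 45, 97]
L3 α=1/4: [353/8, 373/4, 123]
L4 α=3/8: [7045/64, 4469/32, 711/8]
L5 α=3/8: [58649/512, 29449/256, 9435/64]
→ [115, 115, 147]

(0,0) stack=L1,L2,L3,L4,L6; from [0,0,0]:
after L1 α=5/6: [1085/6, 895/6, 925/6]
after L2 α=1/4: [1377/8, 1009/8, 1419/8]
after L3 α=5/6: [3499/16, 9529/48, 1979/48]
after L4 α=1/2: [5243/32, 20233/96, 2795/96]
after L6 α=2/3: [6779/96, 68425/288, 41771/288]
= [71, 238, 145]

query (1,0) [L1,L2,L3,L4,L6] — begin 0,0,0
after L1 α=4/7: [600/7, 80, 940/7]
after L2 α=3/5: [2229/35, 544/5, 6668/35]
after L3 α=1/2: [8529/70, 1799/10, 3579/35]
after L4 α=1/2: [24769/140, 2929/20, 9319/70]
after L6 α=2/5: [75707/700, 17547/100, 45877/350]
→ [108, 175, 131]

(0,1) stack=L1,L2,L3,L4,L6,L7; from [0,0,0]:
+L1 (α=0) → [0, 0, 0]
+L2 (α=1/2) → [73/2, 45, 97]
+L3 (α=1/4) → [353/8, 373/4, 123]
+L4 (α=3/8) → [7045/64, 4469/32, 711/8]
+L6 (α=0) → [7045/64, 4469/32, 711/8]
+L7 (α=3/7) → [2035/16, 7253/56, 831/14]
→ [127, 130, 59]


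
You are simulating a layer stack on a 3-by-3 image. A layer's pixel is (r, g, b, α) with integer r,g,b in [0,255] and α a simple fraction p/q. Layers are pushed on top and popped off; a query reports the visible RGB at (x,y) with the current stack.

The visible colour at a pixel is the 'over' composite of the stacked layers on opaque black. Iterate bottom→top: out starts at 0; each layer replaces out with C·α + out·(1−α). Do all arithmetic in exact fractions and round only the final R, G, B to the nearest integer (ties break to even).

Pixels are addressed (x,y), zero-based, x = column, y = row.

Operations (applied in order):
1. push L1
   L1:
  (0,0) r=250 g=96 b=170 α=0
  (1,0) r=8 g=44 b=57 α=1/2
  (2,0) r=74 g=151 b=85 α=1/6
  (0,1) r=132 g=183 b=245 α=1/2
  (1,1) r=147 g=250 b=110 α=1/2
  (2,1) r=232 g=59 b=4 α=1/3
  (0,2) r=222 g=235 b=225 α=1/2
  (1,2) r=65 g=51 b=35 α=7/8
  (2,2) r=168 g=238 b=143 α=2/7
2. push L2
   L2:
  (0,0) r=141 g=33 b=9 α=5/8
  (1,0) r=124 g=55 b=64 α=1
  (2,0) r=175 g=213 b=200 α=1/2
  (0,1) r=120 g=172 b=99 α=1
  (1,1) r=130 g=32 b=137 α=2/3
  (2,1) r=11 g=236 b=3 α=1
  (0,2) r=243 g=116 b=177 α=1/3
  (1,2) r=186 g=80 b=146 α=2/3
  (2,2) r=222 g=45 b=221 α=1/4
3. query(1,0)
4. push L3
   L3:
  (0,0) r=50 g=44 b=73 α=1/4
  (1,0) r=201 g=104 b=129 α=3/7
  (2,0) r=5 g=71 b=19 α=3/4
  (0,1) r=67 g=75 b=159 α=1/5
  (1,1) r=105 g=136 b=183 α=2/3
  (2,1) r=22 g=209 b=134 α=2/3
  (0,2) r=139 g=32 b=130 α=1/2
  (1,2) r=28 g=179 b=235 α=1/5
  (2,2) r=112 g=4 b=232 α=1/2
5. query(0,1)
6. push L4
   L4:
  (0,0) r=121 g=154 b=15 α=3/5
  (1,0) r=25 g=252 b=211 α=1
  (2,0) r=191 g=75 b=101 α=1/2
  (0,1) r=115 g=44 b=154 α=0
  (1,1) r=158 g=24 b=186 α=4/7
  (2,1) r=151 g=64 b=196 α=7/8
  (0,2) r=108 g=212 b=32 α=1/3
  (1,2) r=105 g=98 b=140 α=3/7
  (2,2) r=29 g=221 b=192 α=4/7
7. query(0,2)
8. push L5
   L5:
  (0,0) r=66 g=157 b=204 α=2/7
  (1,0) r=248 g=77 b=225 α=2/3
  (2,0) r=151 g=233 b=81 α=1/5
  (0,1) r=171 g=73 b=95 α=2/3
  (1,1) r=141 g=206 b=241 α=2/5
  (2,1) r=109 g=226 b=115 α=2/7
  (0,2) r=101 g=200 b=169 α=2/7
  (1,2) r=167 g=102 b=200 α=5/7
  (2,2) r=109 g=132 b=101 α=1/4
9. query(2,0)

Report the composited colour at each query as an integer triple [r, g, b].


at x=1,y=0 over L1,L2:
after L1 α=1/2: [4, 22, 57/2]
after L2 α=1: [124, 55, 64]
→ [124, 55, 64]

query (0,1) [L1,L2,L3] — begin 0,0,0
+L1 (α=1/2) → [66, 183/2, 245/2]
+L2 (α=1) → [120, 172, 99]
+L3 (α=1/5) → [547/5, 763/5, 111]
= [109, 153, 111]

query (0,2) [L1,L2,L3,L4] — begin 0,0,0
+L1 (α=1/2) → [111, 235/2, 225/2]
+L2 (α=1/3) → [155, 117, 134]
+L3 (α=1/2) → [147, 149/2, 132]
+L4 (α=1/3) → [134, 361/3, 296/3]
→ [134, 120, 99]

at x=2,y=0 over L1,L2,L3,L4,L5:
after L1 α=1/6: [37/3, 151/6, 85/6]
after L2 α=1/2: [281/3, 1429/12, 1285/12]
after L3 α=3/4: [163/6, 3985/48, 1969/48]
after L4 α=1/2: [1309/12, 7585/96, 6817/96]
after L5 α=1/5: [1762/15, 13177/120, 8761/120]
→ [117, 110, 73]


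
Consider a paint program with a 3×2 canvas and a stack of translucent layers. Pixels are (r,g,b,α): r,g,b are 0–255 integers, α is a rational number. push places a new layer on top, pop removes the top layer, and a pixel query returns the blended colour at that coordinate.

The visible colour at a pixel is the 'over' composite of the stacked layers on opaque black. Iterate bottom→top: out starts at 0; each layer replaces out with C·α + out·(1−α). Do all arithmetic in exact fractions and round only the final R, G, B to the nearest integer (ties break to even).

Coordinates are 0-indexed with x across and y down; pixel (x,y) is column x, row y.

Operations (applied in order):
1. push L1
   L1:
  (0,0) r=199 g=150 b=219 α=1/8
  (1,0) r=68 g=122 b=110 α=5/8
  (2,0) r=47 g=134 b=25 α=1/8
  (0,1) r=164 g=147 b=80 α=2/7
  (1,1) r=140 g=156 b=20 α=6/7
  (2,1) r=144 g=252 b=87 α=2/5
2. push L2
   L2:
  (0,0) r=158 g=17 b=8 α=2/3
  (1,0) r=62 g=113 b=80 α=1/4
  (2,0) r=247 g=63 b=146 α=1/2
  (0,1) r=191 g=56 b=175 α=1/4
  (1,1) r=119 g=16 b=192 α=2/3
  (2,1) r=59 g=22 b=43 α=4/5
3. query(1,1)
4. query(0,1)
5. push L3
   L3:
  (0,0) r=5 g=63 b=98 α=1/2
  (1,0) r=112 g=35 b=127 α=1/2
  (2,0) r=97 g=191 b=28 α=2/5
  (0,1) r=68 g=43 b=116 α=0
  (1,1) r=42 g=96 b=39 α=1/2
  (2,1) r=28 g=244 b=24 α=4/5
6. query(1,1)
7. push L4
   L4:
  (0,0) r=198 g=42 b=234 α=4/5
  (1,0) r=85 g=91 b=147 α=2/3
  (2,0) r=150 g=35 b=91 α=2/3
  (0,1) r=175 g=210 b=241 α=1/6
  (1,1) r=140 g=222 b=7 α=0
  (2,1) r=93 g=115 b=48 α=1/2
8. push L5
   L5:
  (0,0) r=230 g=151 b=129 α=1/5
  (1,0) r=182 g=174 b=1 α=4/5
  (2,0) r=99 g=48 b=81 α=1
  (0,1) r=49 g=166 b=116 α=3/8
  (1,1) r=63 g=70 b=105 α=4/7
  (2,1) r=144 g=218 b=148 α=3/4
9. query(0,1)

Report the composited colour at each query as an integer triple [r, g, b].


at x=1,y=1 over L1,L2:
+L1 (α=6/7) → [120, 936/7, 120/7]
+L2 (α=2/3) → [358/3, 1160/21, 936/7]
= [119, 55, 134]

(0,1) stack=L1,L2; from [0,0,0]:
after L1 α=2/7: [328/7, 42, 160/7]
after L2 α=1/4: [2321/28, 91/2, 1705/28]
→ [83, 46, 61]

at x=1,y=1 over L1,L2,L3:
L1 α=6/7: [120, 936/7, 120/7]
L2 α=2/3: [358/3, 1160/21, 936/7]
L3 α=1/2: [242/3, 1588/21, 1209/14]
→ [81, 76, 86]

at x=0,y=1 over L1,L2,L3,L4,L5:
after L1 α=2/7: [328/7, 42, 160/7]
after L2 α=1/4: [2321/28, 91/2, 1705/28]
after L3 α=0: [2321/28, 91/2, 1705/28]
after L4 α=1/6: [16505/168, 875/12, 5091/56]
after L5 α=3/8: [107221/1344, 10351/96, 44943/448]
= [80, 108, 100]


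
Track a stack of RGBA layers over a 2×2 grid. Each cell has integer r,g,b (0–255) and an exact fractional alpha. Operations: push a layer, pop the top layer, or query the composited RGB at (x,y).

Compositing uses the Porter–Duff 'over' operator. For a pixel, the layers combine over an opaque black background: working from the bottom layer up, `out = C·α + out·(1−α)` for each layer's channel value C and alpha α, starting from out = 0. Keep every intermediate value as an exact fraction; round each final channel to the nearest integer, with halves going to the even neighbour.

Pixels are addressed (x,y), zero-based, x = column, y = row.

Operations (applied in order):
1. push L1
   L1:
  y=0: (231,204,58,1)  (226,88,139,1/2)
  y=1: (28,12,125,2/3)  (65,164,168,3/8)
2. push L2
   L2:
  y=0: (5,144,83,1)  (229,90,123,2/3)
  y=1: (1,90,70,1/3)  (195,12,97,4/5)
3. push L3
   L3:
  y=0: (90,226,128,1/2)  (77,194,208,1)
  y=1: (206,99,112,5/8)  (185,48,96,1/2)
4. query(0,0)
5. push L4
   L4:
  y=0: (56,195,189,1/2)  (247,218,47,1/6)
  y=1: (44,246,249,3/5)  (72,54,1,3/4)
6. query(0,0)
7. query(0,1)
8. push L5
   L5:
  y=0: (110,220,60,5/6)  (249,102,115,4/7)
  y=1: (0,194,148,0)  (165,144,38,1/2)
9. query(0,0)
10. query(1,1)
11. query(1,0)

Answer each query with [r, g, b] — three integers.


(0,0) stack=L1,L2,L3; from [0,0,0]:
L1 α=1: [231, 204, 58]
L2 α=1: [5, 144, 83]
L3 α=1/2: [95/2, 185, 211/2]
= [48, 185, 106]

query (0,0) [L1,L2,L3,L4] — begin 0,0,0
L1 α=1: [231, 204, 58]
L2 α=1: [5, 144, 83]
L3 α=1/2: [95/2, 185, 211/2]
L4 α=1/2: [207/4, 190, 589/4]
→ [52, 190, 147]

at x=0,y=1 over L1,L2,L3,L4:
+L1 (α=2/3) → [56/3, 8, 250/3]
+L2 (α=1/3) → [115/9, 106/3, 710/9]
+L3 (α=5/8) → [3205/24, 601/8, 1195/12]
+L4 (α=3/5) → [4789/60, 3553/20, 5677/30]
rounded: [80, 178, 189]

at x=0,y=0 over L1,L2,L3,L4,L5:
after L1 α=1: [231, 204, 58]
after L2 α=1: [5, 144, 83]
after L3 α=1/2: [95/2, 185, 211/2]
after L4 α=1/2: [207/4, 190, 589/4]
after L5 α=5/6: [2407/24, 215, 1789/24]
= [100, 215, 75]

query (1,1) [L1,L2,L3,L4,L5] — begin 0,0,0
L1 α=3/8: [195/8, 123/2, 63]
L2 α=4/5: [1287/8, 219/10, 451/5]
L3 α=1/2: [2767/16, 699/20, 931/10]
L4 α=3/4: [6223/64, 3939/80, 961/40]
L5 α=1/2: [16783/128, 15459/160, 2481/80]
= [131, 97, 31]

(1,0) stack=L1,L2,L3,L4,L5; from [0,0,0]:
+L1 (α=1/2) → [113, 44, 139/2]
+L2 (α=2/3) → [571/3, 224/3, 631/6]
+L3 (α=1) → [77, 194, 208]
+L4 (α=1/6) → [316/3, 198, 1087/6]
+L5 (α=4/7) → [1312/7, 1002/7, 2007/14]
rounded: [187, 143, 143]


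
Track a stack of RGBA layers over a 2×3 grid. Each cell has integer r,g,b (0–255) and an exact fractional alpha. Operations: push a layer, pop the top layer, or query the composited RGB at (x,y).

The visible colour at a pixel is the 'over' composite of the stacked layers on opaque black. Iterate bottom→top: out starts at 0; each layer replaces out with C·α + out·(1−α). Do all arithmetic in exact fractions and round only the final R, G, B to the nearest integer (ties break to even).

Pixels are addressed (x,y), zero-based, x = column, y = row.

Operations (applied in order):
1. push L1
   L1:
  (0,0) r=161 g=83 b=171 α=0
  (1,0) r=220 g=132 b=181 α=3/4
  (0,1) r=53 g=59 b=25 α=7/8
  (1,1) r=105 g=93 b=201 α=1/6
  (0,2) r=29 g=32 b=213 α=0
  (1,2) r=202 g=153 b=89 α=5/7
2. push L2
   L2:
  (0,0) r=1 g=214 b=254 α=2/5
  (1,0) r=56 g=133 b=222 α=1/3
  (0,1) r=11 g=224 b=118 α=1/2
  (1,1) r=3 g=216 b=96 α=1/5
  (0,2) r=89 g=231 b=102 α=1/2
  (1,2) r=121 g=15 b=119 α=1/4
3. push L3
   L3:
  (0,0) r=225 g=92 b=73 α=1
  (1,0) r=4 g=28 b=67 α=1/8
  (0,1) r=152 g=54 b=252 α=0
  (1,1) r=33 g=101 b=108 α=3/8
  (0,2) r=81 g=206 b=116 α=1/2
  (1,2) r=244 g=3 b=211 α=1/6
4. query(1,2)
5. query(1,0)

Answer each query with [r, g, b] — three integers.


query (1,2) [L1,L2,L3] — begin 0,0,0
after L1 α=5/7: [1010/7, 765/7, 445/7]
after L2 α=1/4: [3877/28, 600/7, 542/7]
after L3 α=1/6: [8739/56, 1007/14, 4187/42]
→ [156, 72, 100]

at x=1,y=0 over L1,L2,L3:
after L1 α=3/4: [165, 99, 543/4]
after L2 α=1/3: [386/3, 331/3, 329/2]
after L3 α=1/8: [1357/12, 2401/24, 2437/16]
= [113, 100, 152]


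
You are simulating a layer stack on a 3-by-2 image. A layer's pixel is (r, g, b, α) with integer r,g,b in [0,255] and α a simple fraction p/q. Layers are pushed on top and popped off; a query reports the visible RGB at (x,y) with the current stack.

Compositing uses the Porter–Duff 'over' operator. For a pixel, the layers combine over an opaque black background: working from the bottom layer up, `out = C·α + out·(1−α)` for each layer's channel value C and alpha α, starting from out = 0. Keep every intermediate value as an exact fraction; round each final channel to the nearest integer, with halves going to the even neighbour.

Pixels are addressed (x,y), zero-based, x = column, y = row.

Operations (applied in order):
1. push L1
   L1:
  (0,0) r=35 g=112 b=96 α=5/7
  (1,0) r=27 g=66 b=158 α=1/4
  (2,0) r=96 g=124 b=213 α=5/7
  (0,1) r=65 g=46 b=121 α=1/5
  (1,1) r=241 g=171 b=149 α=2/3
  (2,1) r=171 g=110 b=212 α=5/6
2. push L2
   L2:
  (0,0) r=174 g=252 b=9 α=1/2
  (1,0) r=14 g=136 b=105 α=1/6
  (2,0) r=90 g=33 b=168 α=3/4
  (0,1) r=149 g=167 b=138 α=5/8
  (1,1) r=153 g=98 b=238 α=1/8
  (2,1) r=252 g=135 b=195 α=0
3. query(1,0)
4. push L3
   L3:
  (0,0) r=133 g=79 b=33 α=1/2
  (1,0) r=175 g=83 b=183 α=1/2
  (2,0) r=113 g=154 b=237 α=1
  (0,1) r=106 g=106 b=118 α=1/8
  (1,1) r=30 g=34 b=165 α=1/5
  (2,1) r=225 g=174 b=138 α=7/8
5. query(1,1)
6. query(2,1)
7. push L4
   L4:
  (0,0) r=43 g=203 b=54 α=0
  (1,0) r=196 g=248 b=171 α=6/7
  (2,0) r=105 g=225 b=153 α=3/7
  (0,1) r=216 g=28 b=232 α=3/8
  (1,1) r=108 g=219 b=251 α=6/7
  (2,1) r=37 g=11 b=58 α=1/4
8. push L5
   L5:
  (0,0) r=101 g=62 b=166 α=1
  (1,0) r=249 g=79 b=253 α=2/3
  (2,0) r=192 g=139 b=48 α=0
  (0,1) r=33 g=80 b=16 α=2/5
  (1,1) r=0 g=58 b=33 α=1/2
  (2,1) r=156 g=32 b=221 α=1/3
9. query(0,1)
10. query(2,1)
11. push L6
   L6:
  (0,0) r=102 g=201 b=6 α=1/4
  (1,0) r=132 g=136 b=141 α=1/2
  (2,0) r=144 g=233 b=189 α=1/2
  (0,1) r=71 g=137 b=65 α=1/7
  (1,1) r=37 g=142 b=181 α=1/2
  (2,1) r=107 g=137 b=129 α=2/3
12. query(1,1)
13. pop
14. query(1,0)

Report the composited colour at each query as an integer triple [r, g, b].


(1,0) stack=L1,L2; from [0,0,0]:
+L1 (α=1/4) → [27/4, 33/2, 79/2]
+L2 (α=1/6) → [191/24, 437/12, 605/12]
rounded: [8, 36, 50]

query (1,1) [L1,L2,L3] — begin 0,0,0
+L1 (α=2/3) → [482/3, 114, 298/3]
+L2 (α=1/8) → [3833/24, 112, 350/3]
+L3 (α=1/5) → [4013/30, 482/5, 379/3]
rounded: [134, 96, 126]

(2,1) stack=L1,L2,L3; from [0,0,0]:
+L1 (α=5/6) → [285/2, 275/3, 530/3]
+L2 (α=0) → [285/2, 275/3, 530/3]
+L3 (α=7/8) → [3435/16, 3929/24, 857/6]
= [215, 164, 143]

(0,1) stack=L1,L2,L3,L4,L5; from [0,0,0]:
after L1 α=1/5: [13, 46/5, 121/5]
after L2 α=5/8: [98, 4313/40, 3813/40]
after L3 α=1/8: [99, 34431/320, 31411/320]
after L4 α=3/8: [1143/8, 39807/512, 75955/512]
after L5 α=2/5: [3957/40, 201341/2560, 244249/2560]
= [99, 79, 95]

(2,1) stack=L1,L2,L3,L4,L5; from [0,0,0]:
L1 α=5/6: [285/2, 275/3, 530/3]
L2 α=0: [285/2, 275/3, 530/3]
L3 α=7/8: [3435/16, 3929/24, 857/6]
L4 α=1/4: [10897/64, 4017/32, 973/8]
L5 α=1/3: [15889/96, 4529/48, 619/4]
→ [166, 94, 155]

query (1,1) [L1,L2,L3,L4,L5,L6] — begin 0,0,0
+L1 (α=2/3) → [482/3, 114, 298/3]
+L2 (α=1/8) → [3833/24, 112, 350/3]
+L3 (α=1/5) → [4013/30, 482/5, 379/3]
+L4 (α=6/7) → [23453/210, 7052/35, 4897/21]
+L5 (α=1/2) → [23453/420, 4541/35, 2795/21]
+L6 (α=1/2) → [38993/840, 9511/70, 3298/21]
→ [46, 136, 157]

at x=1,y=0 over L1,L2,L3,L4,L5:
L1 α=1/4: [27/4, 33/2, 79/2]
L2 α=1/6: [191/24, 437/12, 605/12]
L3 α=1/2: [4391/48, 1433/24, 2801/24]
L4 α=6/7: [60839/336, 37145/168, 27425/168]
L5 α=2/3: [228167/1008, 63689/504, 112433/504]
rounded: [226, 126, 223]


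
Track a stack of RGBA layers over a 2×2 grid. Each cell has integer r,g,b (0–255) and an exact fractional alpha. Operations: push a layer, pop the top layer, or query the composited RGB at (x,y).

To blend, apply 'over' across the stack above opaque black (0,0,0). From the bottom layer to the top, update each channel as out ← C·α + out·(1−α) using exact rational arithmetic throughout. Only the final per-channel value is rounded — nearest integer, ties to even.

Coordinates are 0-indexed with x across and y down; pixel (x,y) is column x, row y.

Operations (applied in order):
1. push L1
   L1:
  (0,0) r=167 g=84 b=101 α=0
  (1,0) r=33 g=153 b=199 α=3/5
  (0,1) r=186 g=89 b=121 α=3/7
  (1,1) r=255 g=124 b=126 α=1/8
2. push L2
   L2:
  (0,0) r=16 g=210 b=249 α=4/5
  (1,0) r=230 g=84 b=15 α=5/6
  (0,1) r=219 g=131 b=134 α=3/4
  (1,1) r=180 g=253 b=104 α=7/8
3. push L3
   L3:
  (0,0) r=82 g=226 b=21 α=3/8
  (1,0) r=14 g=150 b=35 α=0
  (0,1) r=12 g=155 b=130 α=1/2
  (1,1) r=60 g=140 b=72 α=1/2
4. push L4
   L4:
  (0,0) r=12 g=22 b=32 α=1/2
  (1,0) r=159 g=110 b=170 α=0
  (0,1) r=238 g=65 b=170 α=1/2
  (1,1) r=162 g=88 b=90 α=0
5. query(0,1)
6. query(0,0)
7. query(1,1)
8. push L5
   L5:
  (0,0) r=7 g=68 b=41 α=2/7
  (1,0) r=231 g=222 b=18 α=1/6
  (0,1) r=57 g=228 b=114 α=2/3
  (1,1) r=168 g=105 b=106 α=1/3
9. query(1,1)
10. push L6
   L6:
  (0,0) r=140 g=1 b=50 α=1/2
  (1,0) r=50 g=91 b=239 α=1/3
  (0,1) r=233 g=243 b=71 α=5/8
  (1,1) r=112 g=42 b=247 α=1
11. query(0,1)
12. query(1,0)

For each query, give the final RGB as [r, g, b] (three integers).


(0,1) stack=L1,L2,L3,L4; from [0,0,0]:
+L1 (α=3/7) → [558/7, 267/7, 363/7]
+L2 (α=3/4) → [5157/28, 1509/14, 3177/28]
+L3 (α=1/2) → [5493/56, 3679/28, 6817/56]
+L4 (α=1/2) → [18821/112, 5499/56, 16337/112]
= [168, 98, 146]

query (0,0) [L1,L2,L3,L4] — begin 0,0,0
after L1 α=0: [0, 0, 0]
after L2 α=4/5: [64/5, 168, 996/5]
after L3 α=3/8: [155/4, 759/4, 1059/8]
after L4 α=1/2: [203/8, 847/8, 1315/16]
= [25, 106, 82]

(1,1) stack=L1,L2,L3,L4; from [0,0,0]:
after L1 α=1/8: [255/8, 31/2, 63/4]
after L2 α=7/8: [10335/64, 3573/16, 2975/32]
after L3 α=1/2: [14175/128, 5813/32, 5279/64]
after L4 α=0: [14175/128, 5813/32, 5279/64]
rounded: [111, 182, 82]

(1,1) stack=L1,L2,L3,L4,L5; from [0,0,0]:
L1 α=1/8: [255/8, 31/2, 63/4]
L2 α=7/8: [10335/64, 3573/16, 2975/32]
L3 α=1/2: [14175/128, 5813/32, 5279/64]
L4 α=0: [14175/128, 5813/32, 5279/64]
L5 α=1/3: [8309/64, 7493/48, 8671/96]
= [130, 156, 90]

at x=0,y=1 over L1,L2,L3,L4,L5,L6:
+L1 (α=3/7) → [558/7, 267/7, 363/7]
+L2 (α=3/4) → [5157/28, 1509/14, 3177/28]
+L3 (α=1/2) → [5493/56, 3679/28, 6817/56]
+L4 (α=1/2) → [18821/112, 5499/56, 16337/112]
+L5 (α=2/3) → [31589/336, 10345/56, 41873/336]
+L6 (α=5/8) → [162069/896, 99075/448, 81633/896]
= [181, 221, 91]

(1,0) stack=L1,L2,L3,L4,L5,L6; from [0,0,0]:
+L1 (α=3/5) → [99/5, 459/5, 597/5]
+L2 (α=5/6) → [5849/30, 853/10, 162/5]
+L3 (α=0) → [5849/30, 853/10, 162/5]
+L4 (α=0) → [5849/30, 853/10, 162/5]
+L5 (α=1/6) → [7235/36, 1297/12, 30]
+L6 (α=1/3) → [8135/54, 1843/18, 299/3]
= [151, 102, 100]


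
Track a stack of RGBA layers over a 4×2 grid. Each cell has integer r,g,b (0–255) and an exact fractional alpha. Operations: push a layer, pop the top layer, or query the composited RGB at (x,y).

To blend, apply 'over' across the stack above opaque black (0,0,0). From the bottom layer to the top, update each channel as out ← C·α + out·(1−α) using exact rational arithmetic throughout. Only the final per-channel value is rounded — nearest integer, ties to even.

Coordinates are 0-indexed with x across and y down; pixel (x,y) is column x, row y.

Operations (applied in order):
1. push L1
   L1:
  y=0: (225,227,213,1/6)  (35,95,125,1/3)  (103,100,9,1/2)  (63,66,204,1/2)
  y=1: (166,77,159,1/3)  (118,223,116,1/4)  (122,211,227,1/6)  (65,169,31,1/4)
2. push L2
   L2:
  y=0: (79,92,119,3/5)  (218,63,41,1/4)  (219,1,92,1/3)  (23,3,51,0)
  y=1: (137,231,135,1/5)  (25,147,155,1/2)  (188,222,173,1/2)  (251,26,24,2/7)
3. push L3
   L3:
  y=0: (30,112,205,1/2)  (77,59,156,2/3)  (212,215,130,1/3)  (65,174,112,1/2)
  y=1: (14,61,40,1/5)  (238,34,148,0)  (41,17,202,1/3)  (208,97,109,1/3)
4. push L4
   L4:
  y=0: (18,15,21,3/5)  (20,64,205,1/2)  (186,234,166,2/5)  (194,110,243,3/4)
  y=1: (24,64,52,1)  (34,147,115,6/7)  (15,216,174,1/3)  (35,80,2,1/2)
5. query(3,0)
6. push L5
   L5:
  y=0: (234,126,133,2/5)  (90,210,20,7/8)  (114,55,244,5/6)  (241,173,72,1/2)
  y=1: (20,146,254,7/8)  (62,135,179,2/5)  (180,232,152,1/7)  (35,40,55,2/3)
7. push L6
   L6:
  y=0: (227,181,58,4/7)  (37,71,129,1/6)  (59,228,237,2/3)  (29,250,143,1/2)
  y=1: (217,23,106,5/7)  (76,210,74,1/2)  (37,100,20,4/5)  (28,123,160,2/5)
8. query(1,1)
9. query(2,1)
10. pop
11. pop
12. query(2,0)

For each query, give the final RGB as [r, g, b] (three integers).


(3,0) stack=L1,L2,L3,L4; from [0,0,0]:
L1 α=1/2: [63/2, 33, 102]
L2 α=0: [63/2, 33, 102]
L3 α=1/2: [193/4, 207/2, 107]
L4 α=3/4: [2521/16, 867/8, 209]
→ [158, 108, 209]

at x=1,y=1 over L1,L2,L3,L4,L5,L6:
after L1 α=1/4: [59/2, 223/4, 29]
after L2 α=1/2: [109/4, 811/8, 92]
after L3 α=0: [109/4, 811/8, 92]
after L4 α=6/7: [925/28, 7867/56, 782/7]
after L5 α=2/5: [6247/140, 38721/280, 4852/35]
after L6 α=1/2: [16887/280, 97521/560, 3721/35]
rounded: [60, 174, 106]

query (2,1) [L1,L2,L3,L4,L5,L6] — begin 0,0,0
+L1 (α=1/6) → [61/3, 211/6, 227/6]
+L2 (α=1/2) → [625/6, 1543/12, 1265/12]
+L3 (α=1/3) → [748/9, 1645/18, 2477/18]
+L4 (α=1/3) → [1631/27, 3589/27, 4043/27]
+L5 (α=1/7) → [4882/63, 9266/63, 9454/63]
+L6 (α=4/5) → [14206/315, 34466/315, 14494/315]
= [45, 109, 46]

query (2,0) [L1,L2,L3,L4] — begin 0,0,0
after L1 α=1/2: [103/2, 50, 9/2]
after L2 α=1/3: [322/3, 101/3, 101/3]
after L3 α=1/3: [1280/9, 847/9, 592/9]
after L4 α=2/5: [2396/15, 2251/15, 1588/15]
rounded: [160, 150, 106]


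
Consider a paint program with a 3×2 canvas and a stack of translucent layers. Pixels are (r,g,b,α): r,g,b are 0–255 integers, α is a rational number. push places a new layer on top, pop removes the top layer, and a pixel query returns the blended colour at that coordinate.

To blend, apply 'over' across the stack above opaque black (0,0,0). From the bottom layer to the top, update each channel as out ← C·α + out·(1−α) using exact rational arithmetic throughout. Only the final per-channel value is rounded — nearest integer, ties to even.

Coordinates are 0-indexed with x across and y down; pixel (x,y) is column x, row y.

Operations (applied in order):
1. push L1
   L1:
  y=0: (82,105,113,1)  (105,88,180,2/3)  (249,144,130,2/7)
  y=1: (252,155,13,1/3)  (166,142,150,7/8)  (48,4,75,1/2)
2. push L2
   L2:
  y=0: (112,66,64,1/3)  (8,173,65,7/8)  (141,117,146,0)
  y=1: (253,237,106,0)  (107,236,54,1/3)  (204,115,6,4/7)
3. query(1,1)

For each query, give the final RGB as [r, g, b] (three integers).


query (1,1) [L1,L2] — begin 0,0,0
L1 α=7/8: [581/4, 497/4, 525/4]
L2 α=1/3: [265/2, 323/2, 211/2]
rounded: [132, 162, 106]


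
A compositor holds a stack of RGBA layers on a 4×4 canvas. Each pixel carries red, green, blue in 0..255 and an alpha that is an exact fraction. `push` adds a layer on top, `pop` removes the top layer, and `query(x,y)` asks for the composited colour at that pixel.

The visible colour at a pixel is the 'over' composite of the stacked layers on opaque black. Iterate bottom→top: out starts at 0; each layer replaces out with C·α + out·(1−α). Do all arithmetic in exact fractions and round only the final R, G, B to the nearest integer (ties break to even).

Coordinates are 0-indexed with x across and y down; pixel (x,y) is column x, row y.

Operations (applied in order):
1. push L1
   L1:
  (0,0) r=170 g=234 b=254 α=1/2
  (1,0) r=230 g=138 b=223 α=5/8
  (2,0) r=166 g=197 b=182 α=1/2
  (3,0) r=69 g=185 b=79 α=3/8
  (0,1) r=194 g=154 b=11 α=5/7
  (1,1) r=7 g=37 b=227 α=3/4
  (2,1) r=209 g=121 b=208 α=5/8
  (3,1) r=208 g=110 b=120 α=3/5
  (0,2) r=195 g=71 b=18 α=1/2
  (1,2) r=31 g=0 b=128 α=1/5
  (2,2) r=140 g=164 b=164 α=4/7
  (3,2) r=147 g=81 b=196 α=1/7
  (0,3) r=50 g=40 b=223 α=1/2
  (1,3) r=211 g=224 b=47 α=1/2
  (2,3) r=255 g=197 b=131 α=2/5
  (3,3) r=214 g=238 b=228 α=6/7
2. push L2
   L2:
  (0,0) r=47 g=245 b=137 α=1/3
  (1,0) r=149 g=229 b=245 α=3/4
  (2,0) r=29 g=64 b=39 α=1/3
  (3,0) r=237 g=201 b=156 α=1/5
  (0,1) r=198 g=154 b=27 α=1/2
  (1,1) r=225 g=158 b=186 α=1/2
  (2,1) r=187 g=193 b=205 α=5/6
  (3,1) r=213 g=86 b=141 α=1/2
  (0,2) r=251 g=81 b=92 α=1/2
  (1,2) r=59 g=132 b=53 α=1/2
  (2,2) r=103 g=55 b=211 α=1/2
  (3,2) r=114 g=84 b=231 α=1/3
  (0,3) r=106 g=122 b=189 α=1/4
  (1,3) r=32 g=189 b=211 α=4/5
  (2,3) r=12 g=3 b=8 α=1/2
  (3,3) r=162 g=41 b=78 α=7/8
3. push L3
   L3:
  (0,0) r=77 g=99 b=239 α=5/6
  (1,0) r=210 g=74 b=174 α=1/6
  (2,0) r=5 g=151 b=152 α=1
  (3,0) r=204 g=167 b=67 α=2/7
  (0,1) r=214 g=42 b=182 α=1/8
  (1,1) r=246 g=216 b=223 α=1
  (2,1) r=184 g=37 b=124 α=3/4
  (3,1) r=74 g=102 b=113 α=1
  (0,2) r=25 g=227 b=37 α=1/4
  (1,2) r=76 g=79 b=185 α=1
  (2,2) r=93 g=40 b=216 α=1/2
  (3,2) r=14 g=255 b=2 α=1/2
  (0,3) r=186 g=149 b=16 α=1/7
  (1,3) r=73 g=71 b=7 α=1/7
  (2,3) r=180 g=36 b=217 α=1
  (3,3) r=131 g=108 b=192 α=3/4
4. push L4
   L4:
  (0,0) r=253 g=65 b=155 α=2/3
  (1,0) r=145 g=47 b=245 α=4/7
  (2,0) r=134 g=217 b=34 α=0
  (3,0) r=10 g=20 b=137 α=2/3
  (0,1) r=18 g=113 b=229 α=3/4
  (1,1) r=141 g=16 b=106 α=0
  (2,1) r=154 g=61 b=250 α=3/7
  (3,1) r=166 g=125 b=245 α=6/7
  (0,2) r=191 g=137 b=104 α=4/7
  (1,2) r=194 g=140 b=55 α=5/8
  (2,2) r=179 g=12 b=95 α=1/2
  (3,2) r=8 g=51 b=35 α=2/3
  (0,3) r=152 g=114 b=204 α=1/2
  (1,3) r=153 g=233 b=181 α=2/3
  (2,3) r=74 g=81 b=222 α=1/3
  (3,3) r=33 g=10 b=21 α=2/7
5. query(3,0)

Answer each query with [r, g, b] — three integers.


(3,0) stack=L1,L2,L3,L4; from [0,0,0]:
+L1 (α=3/8) → [207/8, 555/8, 237/8]
+L2 (α=1/5) → [681/10, 957/10, 549/10]
+L3 (α=2/7) → [1497/14, 1625/14, 817/14]
+L4 (α=2/3) → [1777/42, 2185/42, 1551/14]
= [42, 52, 111]


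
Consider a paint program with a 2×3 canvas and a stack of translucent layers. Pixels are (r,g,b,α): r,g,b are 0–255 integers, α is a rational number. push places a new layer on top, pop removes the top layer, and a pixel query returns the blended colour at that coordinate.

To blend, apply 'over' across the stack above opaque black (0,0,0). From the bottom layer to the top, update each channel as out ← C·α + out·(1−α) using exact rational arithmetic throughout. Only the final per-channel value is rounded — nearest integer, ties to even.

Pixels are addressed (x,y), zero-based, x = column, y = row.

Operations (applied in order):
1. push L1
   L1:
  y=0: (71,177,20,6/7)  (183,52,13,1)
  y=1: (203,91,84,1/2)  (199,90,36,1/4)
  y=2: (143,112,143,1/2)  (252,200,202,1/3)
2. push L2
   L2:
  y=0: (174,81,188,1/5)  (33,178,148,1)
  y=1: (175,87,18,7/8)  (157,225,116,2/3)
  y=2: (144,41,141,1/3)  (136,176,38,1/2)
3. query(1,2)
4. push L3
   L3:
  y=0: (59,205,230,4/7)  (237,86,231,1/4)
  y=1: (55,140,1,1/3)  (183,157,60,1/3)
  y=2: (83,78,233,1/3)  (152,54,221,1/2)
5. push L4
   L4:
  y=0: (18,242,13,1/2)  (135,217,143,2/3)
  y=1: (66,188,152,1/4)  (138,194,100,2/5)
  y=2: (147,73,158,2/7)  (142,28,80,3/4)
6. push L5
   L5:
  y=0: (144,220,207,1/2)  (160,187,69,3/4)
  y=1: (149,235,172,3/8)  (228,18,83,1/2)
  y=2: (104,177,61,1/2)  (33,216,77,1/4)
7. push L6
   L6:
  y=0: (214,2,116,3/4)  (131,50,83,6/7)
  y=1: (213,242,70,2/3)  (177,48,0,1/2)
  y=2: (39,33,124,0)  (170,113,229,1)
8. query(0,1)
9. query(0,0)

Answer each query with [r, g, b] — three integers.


query (1,2) [L1,L2] — begin 0,0,0
L1 α=1/3: [84, 200/3, 202/3]
L2 α=1/2: [110, 364/3, 158/3]
rounded: [110, 121, 53]

query (0,1) [L1,L2,L3,L4,L5,L6] — begin 0,0,0
after L1 α=1/2: [203/2, 91/2, 42]
after L2 α=7/8: [2653/16, 1309/16, 21]
after L3 α=1/3: [1031/8, 2429/24, 43/3]
after L4 α=1/4: [3621/32, 3933/32, 195/4]
after L5 α=3/8: [32409/256, 42225/256, 3039/32]
after L6 α=2/3: [47155/256, 166129/768, 7519/96]
= [184, 216, 78]

at x=0,y=0 over L1,L2,L3,L4,L5,L6:
after L1 α=6/7: [426/7, 1062/7, 120/7]
after L2 α=1/5: [2922/35, 963/7, 1796/35]
after L3 α=4/7: [17026/245, 8629/49, 37588/245]
after L4 α=1/2: [10718/245, 20487/98, 40773/490]
after L5 α=1/2: [22999/245, 42047/196, 142203/980]
after L6 α=3/4: [180289/980, 43223/784, 483243/3920]
rounded: [184, 55, 123]


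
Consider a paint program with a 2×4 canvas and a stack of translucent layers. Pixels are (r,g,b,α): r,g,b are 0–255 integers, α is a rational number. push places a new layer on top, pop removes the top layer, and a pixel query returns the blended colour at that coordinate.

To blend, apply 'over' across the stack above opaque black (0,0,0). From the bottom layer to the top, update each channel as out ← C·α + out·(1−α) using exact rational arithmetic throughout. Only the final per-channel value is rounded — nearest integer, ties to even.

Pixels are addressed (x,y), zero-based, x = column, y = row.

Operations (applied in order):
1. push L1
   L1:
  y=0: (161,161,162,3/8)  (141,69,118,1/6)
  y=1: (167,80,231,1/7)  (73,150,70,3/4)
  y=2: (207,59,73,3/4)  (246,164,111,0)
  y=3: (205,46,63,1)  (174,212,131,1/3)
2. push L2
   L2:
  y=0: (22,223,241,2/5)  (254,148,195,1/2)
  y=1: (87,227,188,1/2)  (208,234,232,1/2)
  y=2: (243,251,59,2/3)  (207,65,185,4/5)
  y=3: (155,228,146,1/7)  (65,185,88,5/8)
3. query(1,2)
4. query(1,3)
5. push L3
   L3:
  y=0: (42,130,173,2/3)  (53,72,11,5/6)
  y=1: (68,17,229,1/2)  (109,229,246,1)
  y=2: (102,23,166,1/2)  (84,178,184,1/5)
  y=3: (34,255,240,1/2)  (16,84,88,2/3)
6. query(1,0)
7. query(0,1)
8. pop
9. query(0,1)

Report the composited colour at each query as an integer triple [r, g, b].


query (1,2) [L1,L2] — begin 0,0,0
+L1 (α=0) → [0, 0, 0]
+L2 (α=4/5) → [828/5, 52, 148]
rounded: [166, 52, 148]

query (1,3) [L1,L2] — begin 0,0,0
L1 α=1/3: [58, 212/3, 131/3]
L2 α=5/8: [499/8, 1137/8, 571/8]
→ [62, 142, 71]

at x=1,y=0 over L1,L2,L3:
+L1 (α=1/6) → [47/2, 23/2, 59/3]
+L2 (α=1/2) → [555/4, 319/4, 322/3]
+L3 (α=5/6) → [1615/24, 1759/24, 487/18]
rounded: [67, 73, 27]

query (0,1) [L1,L2,L3] — begin 0,0,0
L1 α=1/7: [167/7, 80/7, 33]
L2 α=1/2: [388/7, 1669/14, 221/2]
L3 α=1/2: [432/7, 1907/28, 679/4]
rounded: [62, 68, 170]

query (0,1) [L1,L2] — begin 0,0,0
after L1 α=1/7: [167/7, 80/7, 33]
after L2 α=1/2: [388/7, 1669/14, 221/2]
rounded: [55, 119, 110]


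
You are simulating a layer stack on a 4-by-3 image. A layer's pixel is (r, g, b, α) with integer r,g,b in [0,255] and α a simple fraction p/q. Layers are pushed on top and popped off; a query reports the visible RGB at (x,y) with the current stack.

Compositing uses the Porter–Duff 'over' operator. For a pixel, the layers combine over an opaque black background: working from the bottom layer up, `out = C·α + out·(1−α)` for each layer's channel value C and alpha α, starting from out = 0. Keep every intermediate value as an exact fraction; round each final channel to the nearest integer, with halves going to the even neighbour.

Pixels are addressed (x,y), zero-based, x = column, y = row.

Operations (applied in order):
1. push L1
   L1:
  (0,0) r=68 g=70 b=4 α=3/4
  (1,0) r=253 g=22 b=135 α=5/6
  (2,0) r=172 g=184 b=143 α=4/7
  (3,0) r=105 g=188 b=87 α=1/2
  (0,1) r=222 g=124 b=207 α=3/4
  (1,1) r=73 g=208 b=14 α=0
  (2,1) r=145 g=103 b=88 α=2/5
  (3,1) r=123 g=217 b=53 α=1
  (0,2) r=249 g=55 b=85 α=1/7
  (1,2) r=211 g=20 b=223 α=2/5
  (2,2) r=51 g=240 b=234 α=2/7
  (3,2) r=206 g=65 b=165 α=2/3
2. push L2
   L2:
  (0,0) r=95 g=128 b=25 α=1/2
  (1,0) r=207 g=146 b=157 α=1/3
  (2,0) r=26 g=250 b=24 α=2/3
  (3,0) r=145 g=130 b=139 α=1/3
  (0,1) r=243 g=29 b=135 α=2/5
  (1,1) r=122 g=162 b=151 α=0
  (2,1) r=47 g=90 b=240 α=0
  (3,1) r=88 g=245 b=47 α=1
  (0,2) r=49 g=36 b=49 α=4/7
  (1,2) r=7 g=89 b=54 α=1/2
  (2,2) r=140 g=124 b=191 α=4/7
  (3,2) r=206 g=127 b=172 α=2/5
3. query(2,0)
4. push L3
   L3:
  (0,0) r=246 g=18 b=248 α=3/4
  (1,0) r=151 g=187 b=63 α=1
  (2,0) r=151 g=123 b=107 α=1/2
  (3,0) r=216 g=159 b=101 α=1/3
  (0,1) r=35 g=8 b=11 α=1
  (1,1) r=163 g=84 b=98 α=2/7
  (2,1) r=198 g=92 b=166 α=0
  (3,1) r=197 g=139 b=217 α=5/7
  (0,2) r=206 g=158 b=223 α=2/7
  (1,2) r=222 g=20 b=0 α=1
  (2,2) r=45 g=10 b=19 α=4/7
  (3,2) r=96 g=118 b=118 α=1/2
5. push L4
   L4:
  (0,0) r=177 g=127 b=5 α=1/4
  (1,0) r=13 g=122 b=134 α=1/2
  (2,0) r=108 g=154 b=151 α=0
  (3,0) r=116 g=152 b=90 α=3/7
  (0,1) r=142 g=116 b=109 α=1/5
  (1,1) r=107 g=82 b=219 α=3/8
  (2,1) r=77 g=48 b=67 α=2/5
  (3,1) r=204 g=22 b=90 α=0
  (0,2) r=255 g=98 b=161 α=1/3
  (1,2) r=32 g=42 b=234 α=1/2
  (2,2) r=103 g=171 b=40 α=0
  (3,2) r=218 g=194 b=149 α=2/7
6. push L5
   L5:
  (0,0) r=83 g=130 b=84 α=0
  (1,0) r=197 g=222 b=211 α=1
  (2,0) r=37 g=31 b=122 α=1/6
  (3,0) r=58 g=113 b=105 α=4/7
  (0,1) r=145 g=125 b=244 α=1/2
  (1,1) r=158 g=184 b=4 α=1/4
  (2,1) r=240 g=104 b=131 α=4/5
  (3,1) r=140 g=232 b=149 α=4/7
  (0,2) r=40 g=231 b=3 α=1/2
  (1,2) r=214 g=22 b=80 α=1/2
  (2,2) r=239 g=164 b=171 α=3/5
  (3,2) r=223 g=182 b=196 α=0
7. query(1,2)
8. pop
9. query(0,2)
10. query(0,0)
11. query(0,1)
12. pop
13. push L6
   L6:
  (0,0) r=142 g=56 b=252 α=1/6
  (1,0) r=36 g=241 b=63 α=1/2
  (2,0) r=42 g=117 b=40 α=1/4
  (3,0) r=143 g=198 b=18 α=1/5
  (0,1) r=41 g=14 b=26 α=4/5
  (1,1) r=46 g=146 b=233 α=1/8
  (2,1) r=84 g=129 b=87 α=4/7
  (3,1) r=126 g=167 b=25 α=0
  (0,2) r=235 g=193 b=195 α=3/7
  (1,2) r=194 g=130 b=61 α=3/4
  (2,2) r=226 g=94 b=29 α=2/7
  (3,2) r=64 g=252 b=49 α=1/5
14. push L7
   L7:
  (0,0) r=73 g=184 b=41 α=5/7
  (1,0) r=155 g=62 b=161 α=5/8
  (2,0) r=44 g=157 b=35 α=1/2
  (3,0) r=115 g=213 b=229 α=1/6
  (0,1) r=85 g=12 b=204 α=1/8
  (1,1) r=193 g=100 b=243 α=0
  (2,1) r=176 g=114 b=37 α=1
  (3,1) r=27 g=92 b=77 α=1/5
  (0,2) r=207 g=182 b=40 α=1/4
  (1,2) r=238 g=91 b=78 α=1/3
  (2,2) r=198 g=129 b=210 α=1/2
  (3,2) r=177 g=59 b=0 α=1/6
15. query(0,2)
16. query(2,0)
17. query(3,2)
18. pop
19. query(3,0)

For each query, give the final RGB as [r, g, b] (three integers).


query (2,0) [L1,L2] — begin 0,0,0
+L1 (α=4/7) → [688/7, 736/7, 572/7]
+L2 (α=2/3) → [1052/21, 1412/7, 908/21]
→ [50, 202, 43]

(1,2) stack=L1,L2,L3,L4,L5; from [0,0,0]:
after L1 α=2/5: [422/5, 8, 446/5]
after L2 α=1/2: [457/10, 97/2, 358/5]
after L3 α=1: [222, 20, 0]
after L4 α=1/2: [127, 31, 117]
after L5 α=1/2: [341/2, 53/2, 197/2]
= [170, 26, 98]

query (0,2) [L1,L2,L3,L4] — begin 0,0,0
+L1 (α=1/7) → [249/7, 55/7, 85/7]
+L2 (α=4/7) → [2119/49, 1173/49, 1627/49]
+L3 (α=2/7) → [30783/343, 21349/343, 29989/343]
+L4 (α=1/3) → [49677/343, 76312/1029, 115201/1029]
= [145, 74, 112]

(0,0) stack=L1,L2,L3,L4; from [0,0,0]:
+L1 (α=3/4) → [51, 105/2, 3]
+L2 (α=1/2) → [73, 361/4, 14]
+L3 (α=3/4) → [811/4, 577/16, 379/2]
+L4 (α=1/4) → [3141/16, 3763/64, 1147/8]
= [196, 59, 143]

at x=0,y=1 over L1,L2,L3,L4:
L1 α=3/4: [333/2, 93, 621/4]
L2 α=2/5: [1971/10, 337/5, 2943/20]
L3 α=1: [35, 8, 11]
L4 α=1/5: [282/5, 148/5, 153/5]
= [56, 30, 31]

query (0,2) [L1,L2,L3,L6,L7] — begin 0,0,0
after L1 α=1/7: [249/7, 55/7, 85/7]
after L2 α=4/7: [2119/49, 1173/49, 1627/49]
after L3 α=2/7: [30783/343, 21349/343, 29989/343]
after L6 α=3/7: [364947/2401, 283993/2401, 320611/2401]
after L7 α=1/4: [397962/2401, 1288961/9604, 1057873/9604]
→ [166, 134, 110]

query (2,0) [L1,L2,L3,L6,L7] — begin 0,0,0
+L1 (α=4/7) → [688/7, 736/7, 572/7]
+L2 (α=2/3) → [1052/21, 1412/7, 908/21]
+L3 (α=1/2) → [4223/42, 2273/14, 3155/42]
+L6 (α=1/4) → [4811/56, 8457/56, 3715/56]
+L7 (α=1/2) → [7275/112, 17249/112, 5675/112]
= [65, 154, 51]

query (3,2) [L1,L2,L3,L6,L7] — begin 0,0,0
+L1 (α=2/3) → [412/3, 130/3, 110]
+L2 (α=2/5) → [824/5, 384/5, 674/5]
+L3 (α=1/2) → [652/5, 487/5, 632/5]
+L6 (α=1/5) → [2928/25, 3208/25, 2773/25]
+L7 (α=1/6) → [1271/10, 3503/30, 2773/30]
→ [127, 117, 92]

query (3,0) [L1,L2,L3,L6] — begin 0,0,0
L1 α=1/2: [105/2, 94, 87/2]
L2 α=1/3: [250/3, 106, 226/3]
L3 α=1/3: [1148/9, 371/3, 755/9]
L6 α=1/5: [5879/45, 2078/15, 3182/45]
→ [131, 139, 71]


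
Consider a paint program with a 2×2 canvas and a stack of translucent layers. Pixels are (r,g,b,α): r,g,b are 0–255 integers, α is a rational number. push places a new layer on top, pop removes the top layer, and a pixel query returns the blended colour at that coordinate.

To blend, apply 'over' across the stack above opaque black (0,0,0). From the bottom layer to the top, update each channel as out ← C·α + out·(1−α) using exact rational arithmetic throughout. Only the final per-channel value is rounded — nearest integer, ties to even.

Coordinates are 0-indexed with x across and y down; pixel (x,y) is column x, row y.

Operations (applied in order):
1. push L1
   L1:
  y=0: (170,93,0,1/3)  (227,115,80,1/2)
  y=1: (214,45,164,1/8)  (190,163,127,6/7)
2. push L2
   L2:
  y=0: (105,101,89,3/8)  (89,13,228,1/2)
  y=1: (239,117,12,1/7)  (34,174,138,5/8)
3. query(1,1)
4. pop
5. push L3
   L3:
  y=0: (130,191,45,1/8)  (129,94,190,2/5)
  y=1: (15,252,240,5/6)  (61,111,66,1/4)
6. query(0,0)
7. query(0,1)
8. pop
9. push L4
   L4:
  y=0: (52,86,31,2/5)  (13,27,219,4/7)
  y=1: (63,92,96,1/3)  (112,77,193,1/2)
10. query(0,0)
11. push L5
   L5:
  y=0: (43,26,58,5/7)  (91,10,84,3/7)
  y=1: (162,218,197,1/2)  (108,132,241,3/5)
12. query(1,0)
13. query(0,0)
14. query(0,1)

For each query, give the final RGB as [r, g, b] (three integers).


query (1,1) [L1,L2] — begin 0,0,0
L1 α=6/7: [1140/7, 978/7, 762/7]
L2 α=5/8: [2305/28, 1128/7, 1779/14]
→ [82, 161, 127]

(0,0) stack=L1,L3; from [0,0,0]:
+L1 (α=1/3) → [170/3, 31, 0]
+L3 (α=1/8) → [395/6, 51, 45/8]
= [66, 51, 6]

(0,1) stack=L1,L3; from [0,0,0]:
+L1 (α=1/8) → [107/4, 45/8, 41/2]
+L3 (α=5/6) → [407/24, 3375/16, 2441/12]
→ [17, 211, 203]

query (0,0) [L1,L4] — begin 0,0,0
after L1 α=1/3: [170/3, 31, 0]
after L4 α=2/5: [274/5, 53, 62/5]
→ [55, 53, 12]

query (1,0) [L1,L4,L5] — begin 0,0,0
+L1 (α=1/2) → [227/2, 115/2, 40]
+L4 (α=4/7) → [785/14, 561/14, 996/7]
+L5 (α=3/7) → [3481/49, 1332/49, 5748/49]
= [71, 27, 117]

(0,0) stack=L1,L4,L5; from [0,0,0]:
L1 α=1/3: [170/3, 31, 0]
L4 α=2/5: [274/5, 53, 62/5]
L5 α=5/7: [1623/35, 236/7, 1574/35]
rounded: [46, 34, 45]

(0,1) stack=L1,L4,L5; from [0,0,0]:
L1 α=1/8: [107/4, 45/8, 41/2]
L4 α=1/3: [233/6, 413/12, 137/3]
L5 α=1/2: [1205/12, 3029/24, 364/3]
= [100, 126, 121]
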